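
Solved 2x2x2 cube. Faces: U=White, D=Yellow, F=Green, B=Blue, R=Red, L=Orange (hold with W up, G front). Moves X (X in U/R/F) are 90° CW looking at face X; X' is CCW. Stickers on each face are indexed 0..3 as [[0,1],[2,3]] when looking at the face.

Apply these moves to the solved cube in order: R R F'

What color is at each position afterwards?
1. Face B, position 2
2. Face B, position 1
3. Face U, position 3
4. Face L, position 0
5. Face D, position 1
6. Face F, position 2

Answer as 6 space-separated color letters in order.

After move 1 (R): R=RRRR U=WGWG F=GYGY D=YBYB B=WBWB
After move 2 (R): R=RRRR U=WYWY F=GBGB D=YWYW B=GBGB
After move 3 (F'): F=BBGG U=WYRR R=WRYR D=OOYW L=OYOW
Query 1: B[2] = G
Query 2: B[1] = B
Query 3: U[3] = R
Query 4: L[0] = O
Query 5: D[1] = O
Query 6: F[2] = G

Answer: G B R O O G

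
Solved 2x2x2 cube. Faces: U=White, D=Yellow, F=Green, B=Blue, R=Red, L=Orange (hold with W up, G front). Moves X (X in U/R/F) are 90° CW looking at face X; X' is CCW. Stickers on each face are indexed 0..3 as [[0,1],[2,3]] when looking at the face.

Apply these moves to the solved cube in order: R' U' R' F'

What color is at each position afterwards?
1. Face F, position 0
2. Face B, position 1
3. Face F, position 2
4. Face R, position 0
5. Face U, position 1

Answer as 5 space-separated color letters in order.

After move 1 (R'): R=RRRR U=WBWB F=GWGW D=YGYG B=YBYB
After move 2 (U'): U=BBWW F=OOGW R=GWRR B=RRYB L=YBOO
After move 3 (R'): R=WRGR U=BYWR F=OBGW D=YOYW B=GRGB
After move 4 (F'): F=BWOG U=BYWG R=ORYR D=BOYW L=YROW
Query 1: F[0] = B
Query 2: B[1] = R
Query 3: F[2] = O
Query 4: R[0] = O
Query 5: U[1] = Y

Answer: B R O O Y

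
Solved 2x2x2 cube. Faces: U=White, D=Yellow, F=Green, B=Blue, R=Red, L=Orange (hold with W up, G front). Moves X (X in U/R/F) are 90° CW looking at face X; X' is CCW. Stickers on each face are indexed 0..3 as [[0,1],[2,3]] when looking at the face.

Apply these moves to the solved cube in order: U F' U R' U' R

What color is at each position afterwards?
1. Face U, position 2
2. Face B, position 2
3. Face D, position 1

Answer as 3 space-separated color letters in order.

Answer: B G O

Derivation:
After move 1 (U): U=WWWW F=RRGG R=BBRR B=OOBB L=GGOO
After move 2 (F'): F=RGRG U=WWBR R=YBYR D=GOYY L=GWOW
After move 3 (U): U=BWRW F=YBRG R=OOYR B=GWBB L=RGOW
After move 4 (R'): R=OROY U=BBRG F=YWRW D=GBYG B=YWOB
After move 5 (U'): U=BGBR F=RGRW R=YWOY B=OROB L=YWOW
After move 6 (R): R=OYYW U=BGBW F=RBRG D=GOYO B=RRGB
Query 1: U[2] = B
Query 2: B[2] = G
Query 3: D[1] = O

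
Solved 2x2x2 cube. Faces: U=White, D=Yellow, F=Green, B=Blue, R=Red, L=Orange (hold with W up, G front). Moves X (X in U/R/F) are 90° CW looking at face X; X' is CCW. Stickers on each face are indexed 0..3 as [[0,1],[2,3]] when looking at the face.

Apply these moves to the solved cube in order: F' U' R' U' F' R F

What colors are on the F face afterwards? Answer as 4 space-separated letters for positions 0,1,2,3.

After move 1 (F'): F=GGGG U=WWRR R=YRYR D=OOYY L=OWOW
After move 2 (U'): U=WRWR F=OWGG R=GGYR B=YRBB L=BBOW
After move 3 (R'): R=GRGY U=WBWY F=ORGR D=OWYG B=YROB
After move 4 (U'): U=BYWW F=BBGR R=ORGY B=GROB L=YROW
After move 5 (F'): F=BRBG U=BYOG R=WROY D=RWYG L=YWOW
After move 6 (R): R=OWYR U=BROG F=BWBG D=ROYG B=GRYB
After move 7 (F): F=BBGW U=BRWW R=OWGR D=YOYG L=YROO
Query: F face = BBGW

Answer: B B G W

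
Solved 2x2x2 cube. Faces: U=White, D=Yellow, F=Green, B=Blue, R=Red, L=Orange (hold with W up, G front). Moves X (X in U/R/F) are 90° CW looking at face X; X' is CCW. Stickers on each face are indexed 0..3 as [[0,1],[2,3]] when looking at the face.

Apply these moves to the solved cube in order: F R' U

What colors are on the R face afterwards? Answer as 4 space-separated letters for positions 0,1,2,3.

Answer: Y B W W

Derivation:
After move 1 (F): F=GGGG U=WWOO R=WRWR D=RRYY L=OYOY
After move 2 (R'): R=RRWW U=WBOB F=GWGO D=RGYG B=YBRB
After move 3 (U): U=OWBB F=RRGO R=YBWW B=OYRB L=GWOY
Query: R face = YBWW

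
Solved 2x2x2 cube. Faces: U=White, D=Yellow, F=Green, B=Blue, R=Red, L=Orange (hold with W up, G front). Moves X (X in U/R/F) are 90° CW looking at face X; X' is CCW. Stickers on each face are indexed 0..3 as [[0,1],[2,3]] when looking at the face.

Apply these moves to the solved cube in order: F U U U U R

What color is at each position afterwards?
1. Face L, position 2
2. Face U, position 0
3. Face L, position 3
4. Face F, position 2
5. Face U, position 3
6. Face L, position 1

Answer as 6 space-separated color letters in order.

Answer: O W Y G G Y

Derivation:
After move 1 (F): F=GGGG U=WWOO R=WRWR D=RRYY L=OYOY
After move 2 (U): U=OWOW F=WRGG R=BBWR B=OYBB L=GGOY
After move 3 (U): U=OOWW F=BBGG R=OYWR B=GGBB L=WROY
After move 4 (U): U=WOWO F=OYGG R=GGWR B=WRBB L=BBOY
After move 5 (U): U=WWOO F=GGGG R=WRWR B=BBBB L=OYOY
After move 6 (R): R=WWRR U=WGOG F=GRGY D=RBYB B=OBWB
Query 1: L[2] = O
Query 2: U[0] = W
Query 3: L[3] = Y
Query 4: F[2] = G
Query 5: U[3] = G
Query 6: L[1] = Y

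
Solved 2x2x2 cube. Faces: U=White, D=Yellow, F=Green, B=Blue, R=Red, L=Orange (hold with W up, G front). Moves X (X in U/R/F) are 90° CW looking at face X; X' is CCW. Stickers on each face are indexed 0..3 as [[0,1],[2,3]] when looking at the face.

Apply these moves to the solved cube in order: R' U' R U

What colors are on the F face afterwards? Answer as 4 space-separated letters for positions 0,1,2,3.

After move 1 (R'): R=RRRR U=WBWB F=GWGW D=YGYG B=YBYB
After move 2 (U'): U=BBWW F=OOGW R=GWRR B=RRYB L=YBOO
After move 3 (R): R=RGRW U=BOWW F=OGGG D=YYYR B=WRBB
After move 4 (U): U=WBWO F=RGGG R=WRRW B=YBBB L=OGOO
Query: F face = RGGG

Answer: R G G G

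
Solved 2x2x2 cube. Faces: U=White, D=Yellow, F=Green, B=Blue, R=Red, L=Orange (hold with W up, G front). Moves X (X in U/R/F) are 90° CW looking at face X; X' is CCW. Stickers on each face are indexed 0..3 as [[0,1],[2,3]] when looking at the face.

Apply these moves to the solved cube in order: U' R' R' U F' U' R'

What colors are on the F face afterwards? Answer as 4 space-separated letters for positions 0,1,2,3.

After move 1 (U'): U=WWWW F=OOGG R=GGRR B=RRBB L=BBOO
After move 2 (R'): R=GRGR U=WBWR F=OWGW D=YOYG B=YRYB
After move 3 (R'): R=RRGG U=WYWY F=OBGR D=YWYW B=GROB
After move 4 (U): U=WWYY F=RRGR R=GRGG B=BBOB L=OBOO
After move 5 (F'): F=RRRG U=WWGG R=WRYG D=BOYW L=OYOY
After move 6 (U'): U=WGWG F=OYRG R=RRYG B=WROB L=BBOY
After move 7 (R'): R=RGRY U=WOWW F=OGRG D=BYYG B=WROB
Query: F face = OGRG

Answer: O G R G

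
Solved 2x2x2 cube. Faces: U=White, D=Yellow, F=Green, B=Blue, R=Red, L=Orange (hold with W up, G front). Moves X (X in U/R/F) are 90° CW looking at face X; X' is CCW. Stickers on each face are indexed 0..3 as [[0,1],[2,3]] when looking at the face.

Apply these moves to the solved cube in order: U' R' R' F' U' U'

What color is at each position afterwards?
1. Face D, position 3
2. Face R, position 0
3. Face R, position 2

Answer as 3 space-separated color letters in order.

Answer: W B Y

Derivation:
After move 1 (U'): U=WWWW F=OOGG R=GGRR B=RRBB L=BBOO
After move 2 (R'): R=GRGR U=WBWR F=OWGW D=YOYG B=YRYB
After move 3 (R'): R=RRGG U=WYWY F=OBGR D=YWYW B=GROB
After move 4 (F'): F=BROG U=WYRG R=WRYG D=BOYW L=BYOW
After move 5 (U'): U=YGWR F=BYOG R=BRYG B=WROB L=GROW
After move 6 (U'): U=GRYW F=GROG R=BYYG B=BROB L=WROW
Query 1: D[3] = W
Query 2: R[0] = B
Query 3: R[2] = Y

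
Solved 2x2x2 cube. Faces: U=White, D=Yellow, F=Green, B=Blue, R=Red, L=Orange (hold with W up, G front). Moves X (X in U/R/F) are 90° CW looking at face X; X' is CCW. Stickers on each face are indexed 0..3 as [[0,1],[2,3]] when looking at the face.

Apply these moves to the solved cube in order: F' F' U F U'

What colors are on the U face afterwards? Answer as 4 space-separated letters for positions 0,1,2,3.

After move 1 (F'): F=GGGG U=WWRR R=YRYR D=OOYY L=OWOW
After move 2 (F'): F=GGGG U=WWYY R=OROR D=WWYY L=OROR
After move 3 (U): U=YWYW F=ORGG R=BBOR B=ORBB L=GGOR
After move 4 (F): F=GOGR U=YWRG R=YBWR D=OBYY L=GWOW
After move 5 (U'): U=WGYR F=GWGR R=GOWR B=YBBB L=OROW
Query: U face = WGYR

Answer: W G Y R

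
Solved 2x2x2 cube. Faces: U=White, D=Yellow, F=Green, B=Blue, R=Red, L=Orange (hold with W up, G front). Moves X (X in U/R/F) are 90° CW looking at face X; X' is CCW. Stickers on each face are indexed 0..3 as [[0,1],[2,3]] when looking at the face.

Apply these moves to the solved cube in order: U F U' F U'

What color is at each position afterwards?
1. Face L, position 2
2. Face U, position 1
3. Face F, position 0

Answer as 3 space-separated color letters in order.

Answer: O O O

Derivation:
After move 1 (U): U=WWWW F=RRGG R=BBRR B=OOBB L=GGOO
After move 2 (F): F=GRGR U=WWOG R=WBWR D=RBYY L=GYOY
After move 3 (U'): U=WGWO F=GYGR R=GRWR B=WBBB L=OOOY
After move 4 (F): F=GGRY U=WGYO R=WROR D=WGYY L=OROB
After move 5 (U'): U=GOWY F=ORRY R=GGOR B=WRBB L=WBOB
Query 1: L[2] = O
Query 2: U[1] = O
Query 3: F[0] = O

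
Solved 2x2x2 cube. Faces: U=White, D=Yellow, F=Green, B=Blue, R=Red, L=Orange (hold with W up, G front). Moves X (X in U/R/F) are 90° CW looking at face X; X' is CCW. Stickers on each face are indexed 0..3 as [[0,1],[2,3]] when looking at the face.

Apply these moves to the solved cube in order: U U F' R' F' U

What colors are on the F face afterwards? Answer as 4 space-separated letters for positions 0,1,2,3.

Answer: G R B B

Derivation:
After move 1 (U): U=WWWW F=RRGG R=BBRR B=OOBB L=GGOO
After move 2 (U): U=WWWW F=BBGG R=OORR B=GGBB L=RROO
After move 3 (F'): F=BGBG U=WWOR R=YOYR D=ROYY L=RWOW
After move 4 (R'): R=ORYY U=WBOG F=BWBR D=RGYG B=YGOB
After move 5 (F'): F=WRBB U=WBOY R=GRRY D=WWYG L=RGOO
After move 6 (U): U=OWYB F=GRBB R=YGRY B=RGOB L=WROO
Query: F face = GRBB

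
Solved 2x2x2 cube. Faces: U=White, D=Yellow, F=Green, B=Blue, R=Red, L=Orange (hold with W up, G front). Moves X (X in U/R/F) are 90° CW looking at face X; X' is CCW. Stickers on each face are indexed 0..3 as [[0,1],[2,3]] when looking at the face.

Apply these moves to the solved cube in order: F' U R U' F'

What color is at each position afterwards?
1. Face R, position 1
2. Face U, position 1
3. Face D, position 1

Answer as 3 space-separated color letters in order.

Answer: O G W

Derivation:
After move 1 (F'): F=GGGG U=WWRR R=YRYR D=OOYY L=OWOW
After move 2 (U): U=RWRW F=YRGG R=BBYR B=OWBB L=GGOW
After move 3 (R): R=YBRB U=RRRG F=YOGY D=OBYO B=WWWB
After move 4 (U'): U=RGRR F=GGGY R=YORB B=YBWB L=WWOW
After move 5 (F'): F=GYGG U=RGYR R=BOOB D=WWYO L=WROR
Query 1: R[1] = O
Query 2: U[1] = G
Query 3: D[1] = W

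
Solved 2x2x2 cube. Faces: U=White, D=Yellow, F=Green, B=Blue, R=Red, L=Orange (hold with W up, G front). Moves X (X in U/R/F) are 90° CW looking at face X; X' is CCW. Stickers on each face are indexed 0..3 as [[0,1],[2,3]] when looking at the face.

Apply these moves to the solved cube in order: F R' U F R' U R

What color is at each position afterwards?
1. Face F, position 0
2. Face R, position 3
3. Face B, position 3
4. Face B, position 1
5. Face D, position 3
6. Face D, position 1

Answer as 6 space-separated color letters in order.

After move 1 (F): F=GGGG U=WWOO R=WRWR D=RRYY L=OYOY
After move 2 (R'): R=RRWW U=WBOB F=GWGO D=RGYG B=YBRB
After move 3 (U): U=OWBB F=RRGO R=YBWW B=OYRB L=GWOY
After move 4 (F): F=GROR U=OWYW R=BBBW D=WYYG L=GROG
After move 5 (R'): R=BWBB U=ORYO F=GWOW D=WRYR B=GYYB
After move 6 (U): U=YOOR F=BWOW R=GYBB B=GRYB L=GWOG
After move 7 (R): R=BGBY U=YWOW F=BROR D=WYYG B=RROB
Query 1: F[0] = B
Query 2: R[3] = Y
Query 3: B[3] = B
Query 4: B[1] = R
Query 5: D[3] = G
Query 6: D[1] = Y

Answer: B Y B R G Y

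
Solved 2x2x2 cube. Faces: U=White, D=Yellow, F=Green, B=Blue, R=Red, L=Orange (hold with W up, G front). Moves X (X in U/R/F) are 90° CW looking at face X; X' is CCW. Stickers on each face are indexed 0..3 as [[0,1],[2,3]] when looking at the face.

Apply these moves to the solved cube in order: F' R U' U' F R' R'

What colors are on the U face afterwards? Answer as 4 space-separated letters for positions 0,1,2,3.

Answer: G O W B

Derivation:
After move 1 (F'): F=GGGG U=WWRR R=YRYR D=OOYY L=OWOW
After move 2 (R): R=YYRR U=WGRG F=GOGY D=OBYB B=RBWB
After move 3 (U'): U=GGWR F=OWGY R=GORR B=YYWB L=RBOW
After move 4 (U'): U=GRGW F=RBGY R=OWRR B=GOWB L=YYOW
After move 5 (F): F=GRYB U=GRWY R=GWWR D=ROYB L=YOOB
After move 6 (R'): R=WRGW U=GWWG F=GRYY D=RRYB B=BOOB
After move 7 (R'): R=RWWG U=GOWB F=GWYG D=RRYY B=BORB
Query: U face = GOWB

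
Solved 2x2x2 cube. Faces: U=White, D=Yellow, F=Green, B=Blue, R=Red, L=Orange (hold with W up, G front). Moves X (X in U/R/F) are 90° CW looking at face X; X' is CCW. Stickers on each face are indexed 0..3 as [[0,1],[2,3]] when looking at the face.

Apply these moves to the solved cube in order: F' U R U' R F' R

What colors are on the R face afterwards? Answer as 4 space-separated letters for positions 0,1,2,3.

Answer: O W O Y

Derivation:
After move 1 (F'): F=GGGG U=WWRR R=YRYR D=OOYY L=OWOW
After move 2 (U): U=RWRW F=YRGG R=BBYR B=OWBB L=GGOW
After move 3 (R): R=YBRB U=RRRG F=YOGY D=OBYO B=WWWB
After move 4 (U'): U=RGRR F=GGGY R=YORB B=YBWB L=WWOW
After move 5 (R): R=RYBO U=RGRY F=GBGO D=OWYY B=RBGB
After move 6 (F'): F=BOGG U=RGRB R=WYOO D=WWYY L=WYOR
After move 7 (R): R=OWOY U=RORG F=BWGY D=WGYR B=BBGB
Query: R face = OWOY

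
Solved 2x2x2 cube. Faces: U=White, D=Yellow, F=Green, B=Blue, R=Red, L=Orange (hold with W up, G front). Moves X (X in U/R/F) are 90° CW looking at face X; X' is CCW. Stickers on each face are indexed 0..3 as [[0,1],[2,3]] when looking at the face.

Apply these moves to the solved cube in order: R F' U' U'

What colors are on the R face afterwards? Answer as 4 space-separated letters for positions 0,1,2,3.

Answer: O G Y R

Derivation:
After move 1 (R): R=RRRR U=WGWG F=GYGY D=YBYB B=WBWB
After move 2 (F'): F=YYGG U=WGRR R=BRYR D=OOYB L=OGOW
After move 3 (U'): U=GRWR F=OGGG R=YYYR B=BRWB L=WBOW
After move 4 (U'): U=RRGW F=WBGG R=OGYR B=YYWB L=BROW
Query: R face = OGYR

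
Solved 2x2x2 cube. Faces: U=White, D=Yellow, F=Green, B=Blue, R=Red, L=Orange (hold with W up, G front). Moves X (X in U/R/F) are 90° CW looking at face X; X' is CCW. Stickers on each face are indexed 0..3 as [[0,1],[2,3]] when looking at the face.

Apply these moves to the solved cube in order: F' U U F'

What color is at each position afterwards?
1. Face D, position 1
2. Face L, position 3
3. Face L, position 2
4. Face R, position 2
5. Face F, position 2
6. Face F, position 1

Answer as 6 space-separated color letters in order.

Answer: W W O O B G

Derivation:
After move 1 (F'): F=GGGG U=WWRR R=YRYR D=OOYY L=OWOW
After move 2 (U): U=RWRW F=YRGG R=BBYR B=OWBB L=GGOW
After move 3 (U): U=RRWW F=BBGG R=OWYR B=GGBB L=YROW
After move 4 (F'): F=BGBG U=RROY R=OWOR D=RWYY L=YWOW
Query 1: D[1] = W
Query 2: L[3] = W
Query 3: L[2] = O
Query 4: R[2] = O
Query 5: F[2] = B
Query 6: F[1] = G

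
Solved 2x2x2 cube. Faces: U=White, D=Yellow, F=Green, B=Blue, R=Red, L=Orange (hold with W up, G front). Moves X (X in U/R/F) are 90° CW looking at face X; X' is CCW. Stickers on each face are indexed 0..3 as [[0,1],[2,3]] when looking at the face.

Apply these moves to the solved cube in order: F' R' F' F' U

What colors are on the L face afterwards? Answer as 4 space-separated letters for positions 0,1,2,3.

After move 1 (F'): F=GGGG U=WWRR R=YRYR D=OOYY L=OWOW
After move 2 (R'): R=RRYY U=WBRB F=GWGR D=OGYG B=YBOB
After move 3 (F'): F=WRGG U=WBRY R=GROY D=WWYG L=OBOR
After move 4 (F'): F=RGWG U=WBGO R=WRWY D=BRYG L=OYOR
After move 5 (U): U=GWOB F=WRWG R=YBWY B=OYOB L=RGOR
Query: L face = RGOR

Answer: R G O R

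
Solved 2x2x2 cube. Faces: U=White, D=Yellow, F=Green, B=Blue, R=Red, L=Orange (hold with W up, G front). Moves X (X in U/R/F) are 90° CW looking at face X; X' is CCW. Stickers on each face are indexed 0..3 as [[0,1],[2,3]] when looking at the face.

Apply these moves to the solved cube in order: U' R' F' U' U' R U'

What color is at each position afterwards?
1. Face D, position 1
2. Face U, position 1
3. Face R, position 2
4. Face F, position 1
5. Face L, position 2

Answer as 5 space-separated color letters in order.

Answer: Y G R R O

Derivation:
After move 1 (U'): U=WWWW F=OOGG R=GGRR B=RRBB L=BBOO
After move 2 (R'): R=GRGR U=WBWR F=OWGW D=YOYG B=YRYB
After move 3 (F'): F=WWOG U=WBGG R=ORYR D=BOYG L=BROW
After move 4 (U'): U=BGWG F=BROG R=WWYR B=ORYB L=YROW
After move 5 (U'): U=GGBW F=YROG R=BRYR B=WWYB L=OROW
After move 6 (R): R=YBRR U=GRBG F=YOOG D=BYYW B=WWGB
After move 7 (U'): U=RGGB F=OROG R=YORR B=YBGB L=WWOW
Query 1: D[1] = Y
Query 2: U[1] = G
Query 3: R[2] = R
Query 4: F[1] = R
Query 5: L[2] = O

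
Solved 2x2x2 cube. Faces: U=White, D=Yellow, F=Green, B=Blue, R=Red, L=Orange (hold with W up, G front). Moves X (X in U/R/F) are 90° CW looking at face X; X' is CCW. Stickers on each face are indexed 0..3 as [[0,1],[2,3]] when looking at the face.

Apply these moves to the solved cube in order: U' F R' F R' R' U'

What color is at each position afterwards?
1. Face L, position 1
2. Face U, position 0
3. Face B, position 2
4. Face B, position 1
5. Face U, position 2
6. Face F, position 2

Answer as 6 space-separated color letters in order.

After move 1 (U'): U=WWWW F=OOGG R=GGRR B=RRBB L=BBOO
After move 2 (F): F=GOGO U=WWOB R=WGWR D=RGYY L=BYOY
After move 3 (R'): R=GRWW U=WBOR F=GWGB D=ROYO B=YRGB
After move 4 (F): F=GGBW U=WBYY R=ORRW D=WGYO L=BROO
After move 5 (R'): R=RWOR U=WGYY F=GBBY D=WGYW B=ORGB
After move 6 (R'): R=WRRO U=WGYO F=GGBY D=WBYY B=WRGB
After move 7 (U'): U=GOWY F=BRBY R=GGRO B=WRGB L=WROO
Query 1: L[1] = R
Query 2: U[0] = G
Query 3: B[2] = G
Query 4: B[1] = R
Query 5: U[2] = W
Query 6: F[2] = B

Answer: R G G R W B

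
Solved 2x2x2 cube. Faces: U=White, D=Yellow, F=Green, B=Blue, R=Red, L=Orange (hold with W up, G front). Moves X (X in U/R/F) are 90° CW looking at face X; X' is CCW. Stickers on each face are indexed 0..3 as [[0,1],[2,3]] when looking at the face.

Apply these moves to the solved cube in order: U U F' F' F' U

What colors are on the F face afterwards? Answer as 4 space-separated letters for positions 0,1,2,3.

Answer: W O G B

Derivation:
After move 1 (U): U=WWWW F=RRGG R=BBRR B=OOBB L=GGOO
After move 2 (U): U=WWWW F=BBGG R=OORR B=GGBB L=RROO
After move 3 (F'): F=BGBG U=WWOR R=YOYR D=ROYY L=RWOW
After move 4 (F'): F=GGBB U=WWYY R=OORR D=WWYY L=RROO
After move 5 (F'): F=GBGB U=WWOR R=WOWR D=ROYY L=RYOY
After move 6 (U): U=OWRW F=WOGB R=GGWR B=RYBB L=GBOY
Query: F face = WOGB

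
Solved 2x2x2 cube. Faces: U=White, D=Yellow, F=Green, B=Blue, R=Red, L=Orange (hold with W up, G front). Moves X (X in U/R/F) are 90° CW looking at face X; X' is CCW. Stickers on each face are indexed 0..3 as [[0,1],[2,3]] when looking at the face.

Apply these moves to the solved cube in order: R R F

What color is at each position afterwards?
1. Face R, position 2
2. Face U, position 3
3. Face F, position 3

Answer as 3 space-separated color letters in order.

After move 1 (R): R=RRRR U=WGWG F=GYGY D=YBYB B=WBWB
After move 2 (R): R=RRRR U=WYWY F=GBGB D=YWYW B=GBGB
After move 3 (F): F=GGBB U=WYOO R=WRYR D=RRYW L=OYOW
Query 1: R[2] = Y
Query 2: U[3] = O
Query 3: F[3] = B

Answer: Y O B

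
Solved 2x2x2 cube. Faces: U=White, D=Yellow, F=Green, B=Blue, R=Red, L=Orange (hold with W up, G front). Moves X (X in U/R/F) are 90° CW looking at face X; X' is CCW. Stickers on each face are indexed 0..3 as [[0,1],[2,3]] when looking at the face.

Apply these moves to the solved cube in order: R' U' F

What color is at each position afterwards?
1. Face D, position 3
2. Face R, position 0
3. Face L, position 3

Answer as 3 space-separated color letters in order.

Answer: G W G

Derivation:
After move 1 (R'): R=RRRR U=WBWB F=GWGW D=YGYG B=YBYB
After move 2 (U'): U=BBWW F=OOGW R=GWRR B=RRYB L=YBOO
After move 3 (F): F=GOWO U=BBOB R=WWWR D=RGYG L=YYOG
Query 1: D[3] = G
Query 2: R[0] = W
Query 3: L[3] = G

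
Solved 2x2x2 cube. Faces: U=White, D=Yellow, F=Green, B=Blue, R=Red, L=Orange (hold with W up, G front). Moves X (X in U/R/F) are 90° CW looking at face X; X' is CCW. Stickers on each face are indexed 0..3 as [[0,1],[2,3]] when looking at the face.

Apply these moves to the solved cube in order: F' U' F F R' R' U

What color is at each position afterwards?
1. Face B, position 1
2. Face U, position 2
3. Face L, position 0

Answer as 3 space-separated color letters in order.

Answer: Y Y G

Derivation:
After move 1 (F'): F=GGGG U=WWRR R=YRYR D=OOYY L=OWOW
After move 2 (U'): U=WRWR F=OWGG R=GGYR B=YRBB L=BBOW
After move 3 (F): F=GOGW U=WRWB R=WGRR D=YGYY L=BOOO
After move 4 (F): F=GGWO U=WROO R=WGBR D=RWYY L=BYOG
After move 5 (R'): R=GRWB U=WBOY F=GRWO D=RGYO B=YRWB
After move 6 (R'): R=RBGW U=WWOY F=GBWY D=RRYO B=ORGB
After move 7 (U): U=OWYW F=RBWY R=ORGW B=BYGB L=GBOG
Query 1: B[1] = Y
Query 2: U[2] = Y
Query 3: L[0] = G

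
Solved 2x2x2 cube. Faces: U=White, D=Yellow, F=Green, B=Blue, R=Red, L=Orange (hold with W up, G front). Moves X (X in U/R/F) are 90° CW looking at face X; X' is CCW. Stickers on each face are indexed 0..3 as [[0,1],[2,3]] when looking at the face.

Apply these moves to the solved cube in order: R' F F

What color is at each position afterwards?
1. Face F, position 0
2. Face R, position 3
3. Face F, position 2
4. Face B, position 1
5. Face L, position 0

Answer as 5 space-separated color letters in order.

Answer: W R W B O

Derivation:
After move 1 (R'): R=RRRR U=WBWB F=GWGW D=YGYG B=YBYB
After move 2 (F): F=GGWW U=WBOO R=WRBR D=RRYG L=OYOG
After move 3 (F): F=WGWG U=WBGY R=OROR D=BWYG L=OROR
Query 1: F[0] = W
Query 2: R[3] = R
Query 3: F[2] = W
Query 4: B[1] = B
Query 5: L[0] = O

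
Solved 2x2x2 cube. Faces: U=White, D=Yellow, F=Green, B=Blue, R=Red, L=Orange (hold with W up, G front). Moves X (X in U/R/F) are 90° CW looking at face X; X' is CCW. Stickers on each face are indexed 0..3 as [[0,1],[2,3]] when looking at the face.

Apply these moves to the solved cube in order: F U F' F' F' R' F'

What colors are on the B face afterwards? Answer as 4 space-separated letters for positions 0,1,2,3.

Answer: Y Y B B

Derivation:
After move 1 (F): F=GGGG U=WWOO R=WRWR D=RRYY L=OYOY
After move 2 (U): U=OWOW F=WRGG R=BBWR B=OYBB L=GGOY
After move 3 (F'): F=RGWG U=OWBW R=RBRR D=GYYY L=GWOO
After move 4 (F'): F=GGRW U=OWRR R=YBGR D=WOYY L=GWOB
After move 5 (F'): F=GWGR U=OWYG R=OBWR D=WBYY L=GROR
After move 6 (R'): R=BROW U=OBYO F=GWGG D=WWYR B=YYBB
After move 7 (F'): F=WGGG U=OBBO R=WRWW D=RRYR L=GOOY
Query: B face = YYBB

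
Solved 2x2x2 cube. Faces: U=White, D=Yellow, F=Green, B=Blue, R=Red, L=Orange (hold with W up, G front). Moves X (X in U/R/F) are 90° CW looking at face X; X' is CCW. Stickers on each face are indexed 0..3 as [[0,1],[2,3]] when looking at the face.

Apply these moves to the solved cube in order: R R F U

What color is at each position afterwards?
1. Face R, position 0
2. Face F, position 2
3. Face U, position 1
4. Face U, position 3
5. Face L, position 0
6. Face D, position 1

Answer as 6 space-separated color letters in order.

Answer: G B W Y G R

Derivation:
After move 1 (R): R=RRRR U=WGWG F=GYGY D=YBYB B=WBWB
After move 2 (R): R=RRRR U=WYWY F=GBGB D=YWYW B=GBGB
After move 3 (F): F=GGBB U=WYOO R=WRYR D=RRYW L=OYOW
After move 4 (U): U=OWOY F=WRBB R=GBYR B=OYGB L=GGOW
Query 1: R[0] = G
Query 2: F[2] = B
Query 3: U[1] = W
Query 4: U[3] = Y
Query 5: L[0] = G
Query 6: D[1] = R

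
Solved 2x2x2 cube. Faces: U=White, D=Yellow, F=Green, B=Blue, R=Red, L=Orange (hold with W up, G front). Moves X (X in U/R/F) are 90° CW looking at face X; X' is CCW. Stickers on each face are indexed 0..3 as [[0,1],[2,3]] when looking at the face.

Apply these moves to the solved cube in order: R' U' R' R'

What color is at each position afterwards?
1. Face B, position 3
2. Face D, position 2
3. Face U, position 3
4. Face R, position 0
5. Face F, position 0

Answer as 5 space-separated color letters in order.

After move 1 (R'): R=RRRR U=WBWB F=GWGW D=YGYG B=YBYB
After move 2 (U'): U=BBWW F=OOGW R=GWRR B=RRYB L=YBOO
After move 3 (R'): R=WRGR U=BYWR F=OBGW D=YOYW B=GRGB
After move 4 (R'): R=RRWG U=BGWG F=OYGR D=YBYW B=WROB
Query 1: B[3] = B
Query 2: D[2] = Y
Query 3: U[3] = G
Query 4: R[0] = R
Query 5: F[0] = O

Answer: B Y G R O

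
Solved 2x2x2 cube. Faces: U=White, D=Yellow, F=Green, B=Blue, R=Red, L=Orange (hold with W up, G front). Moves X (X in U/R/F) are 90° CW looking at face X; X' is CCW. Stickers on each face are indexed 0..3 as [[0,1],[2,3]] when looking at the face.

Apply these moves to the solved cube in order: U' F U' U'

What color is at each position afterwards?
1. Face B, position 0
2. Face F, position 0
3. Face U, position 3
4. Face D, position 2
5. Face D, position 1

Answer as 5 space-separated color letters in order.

After move 1 (U'): U=WWWW F=OOGG R=GGRR B=RRBB L=BBOO
After move 2 (F): F=GOGO U=WWOB R=WGWR D=RGYY L=BYOY
After move 3 (U'): U=WBWO F=BYGO R=GOWR B=WGBB L=RROY
After move 4 (U'): U=BOWW F=RRGO R=BYWR B=GOBB L=WGOY
Query 1: B[0] = G
Query 2: F[0] = R
Query 3: U[3] = W
Query 4: D[2] = Y
Query 5: D[1] = G

Answer: G R W Y G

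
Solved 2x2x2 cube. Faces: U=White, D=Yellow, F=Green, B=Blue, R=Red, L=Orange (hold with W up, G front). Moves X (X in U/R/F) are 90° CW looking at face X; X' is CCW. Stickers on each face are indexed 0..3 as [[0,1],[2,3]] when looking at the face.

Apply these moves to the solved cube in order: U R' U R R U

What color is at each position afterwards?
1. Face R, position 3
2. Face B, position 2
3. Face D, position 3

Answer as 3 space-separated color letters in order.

After move 1 (U): U=WWWW F=RRGG R=BBRR B=OOBB L=GGOO
After move 2 (R'): R=BRBR U=WBWO F=RWGW D=YRYG B=YOYB
After move 3 (U): U=WWOB F=BRGW R=YOBR B=GGYB L=RWOO
After move 4 (R): R=BYRO U=WROW F=BRGG D=YYYG B=BGWB
After move 5 (R): R=RBOY U=WROG F=BYGG D=YWYB B=WGRB
After move 6 (U): U=OWGR F=RBGG R=WGOY B=RWRB L=BYOO
Query 1: R[3] = Y
Query 2: B[2] = R
Query 3: D[3] = B

Answer: Y R B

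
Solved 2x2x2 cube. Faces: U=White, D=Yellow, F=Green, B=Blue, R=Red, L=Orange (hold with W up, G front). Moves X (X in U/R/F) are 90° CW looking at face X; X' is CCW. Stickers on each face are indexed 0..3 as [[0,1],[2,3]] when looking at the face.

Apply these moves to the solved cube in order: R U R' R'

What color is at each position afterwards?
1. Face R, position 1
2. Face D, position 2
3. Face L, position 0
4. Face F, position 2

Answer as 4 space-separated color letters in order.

Answer: R Y G G

Derivation:
After move 1 (R): R=RRRR U=WGWG F=GYGY D=YBYB B=WBWB
After move 2 (U): U=WWGG F=RRGY R=WBRR B=OOWB L=GYOO
After move 3 (R'): R=BRWR U=WWGO F=RWGG D=YRYY B=BOBB
After move 4 (R'): R=RRBW U=WBGB F=RWGO D=YWYG B=YORB
Query 1: R[1] = R
Query 2: D[2] = Y
Query 3: L[0] = G
Query 4: F[2] = G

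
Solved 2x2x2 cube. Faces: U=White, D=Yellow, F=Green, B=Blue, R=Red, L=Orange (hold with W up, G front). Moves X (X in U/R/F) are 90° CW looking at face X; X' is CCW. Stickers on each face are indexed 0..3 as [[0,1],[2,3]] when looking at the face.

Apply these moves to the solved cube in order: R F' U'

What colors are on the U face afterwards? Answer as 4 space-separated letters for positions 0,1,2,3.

Answer: G R W R

Derivation:
After move 1 (R): R=RRRR U=WGWG F=GYGY D=YBYB B=WBWB
After move 2 (F'): F=YYGG U=WGRR R=BRYR D=OOYB L=OGOW
After move 3 (U'): U=GRWR F=OGGG R=YYYR B=BRWB L=WBOW
Query: U face = GRWR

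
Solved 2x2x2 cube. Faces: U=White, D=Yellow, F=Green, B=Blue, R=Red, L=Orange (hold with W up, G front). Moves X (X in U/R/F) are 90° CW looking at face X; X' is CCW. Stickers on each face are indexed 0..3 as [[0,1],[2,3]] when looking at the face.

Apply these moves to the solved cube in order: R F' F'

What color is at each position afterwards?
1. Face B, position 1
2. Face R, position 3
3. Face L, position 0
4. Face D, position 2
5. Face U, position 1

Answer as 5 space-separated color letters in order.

After move 1 (R): R=RRRR U=WGWG F=GYGY D=YBYB B=WBWB
After move 2 (F'): F=YYGG U=WGRR R=BRYR D=OOYB L=OGOW
After move 3 (F'): F=YGYG U=WGBY R=OROR D=GWYB L=OROR
Query 1: B[1] = B
Query 2: R[3] = R
Query 3: L[0] = O
Query 4: D[2] = Y
Query 5: U[1] = G

Answer: B R O Y G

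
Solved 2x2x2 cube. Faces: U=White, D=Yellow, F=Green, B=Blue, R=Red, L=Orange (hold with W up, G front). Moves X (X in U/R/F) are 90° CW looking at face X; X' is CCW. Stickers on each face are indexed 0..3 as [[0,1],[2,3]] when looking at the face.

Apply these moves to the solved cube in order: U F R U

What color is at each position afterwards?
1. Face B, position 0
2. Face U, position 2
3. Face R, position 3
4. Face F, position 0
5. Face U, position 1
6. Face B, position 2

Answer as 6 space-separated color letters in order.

After move 1 (U): U=WWWW F=RRGG R=BBRR B=OOBB L=GGOO
After move 2 (F): F=GRGR U=WWOG R=WBWR D=RBYY L=GYOY
After move 3 (R): R=WWRB U=WROR F=GBGY D=RBYO B=GOWB
After move 4 (U): U=OWRR F=WWGY R=GORB B=GYWB L=GBOY
Query 1: B[0] = G
Query 2: U[2] = R
Query 3: R[3] = B
Query 4: F[0] = W
Query 5: U[1] = W
Query 6: B[2] = W

Answer: G R B W W W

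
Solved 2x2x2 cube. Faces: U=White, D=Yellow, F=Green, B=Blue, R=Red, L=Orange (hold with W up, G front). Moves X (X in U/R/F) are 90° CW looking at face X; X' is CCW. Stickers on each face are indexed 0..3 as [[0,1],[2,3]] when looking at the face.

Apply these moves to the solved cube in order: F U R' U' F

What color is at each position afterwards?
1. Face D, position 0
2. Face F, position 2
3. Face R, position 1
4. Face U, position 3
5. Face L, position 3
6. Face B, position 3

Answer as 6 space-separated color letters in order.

Answer: B W W Y R B

Derivation:
After move 1 (F): F=GGGG U=WWOO R=WRWR D=RRYY L=OYOY
After move 2 (U): U=OWOW F=WRGG R=BBWR B=OYBB L=GGOY
After move 3 (R'): R=BRBW U=OBOO F=WWGW D=RRYG B=YYRB
After move 4 (U'): U=BOOO F=GGGW R=WWBW B=BRRB L=YYOY
After move 5 (F): F=GGWG U=BOYY R=OWOW D=BWYG L=YROR
Query 1: D[0] = B
Query 2: F[2] = W
Query 3: R[1] = W
Query 4: U[3] = Y
Query 5: L[3] = R
Query 6: B[3] = B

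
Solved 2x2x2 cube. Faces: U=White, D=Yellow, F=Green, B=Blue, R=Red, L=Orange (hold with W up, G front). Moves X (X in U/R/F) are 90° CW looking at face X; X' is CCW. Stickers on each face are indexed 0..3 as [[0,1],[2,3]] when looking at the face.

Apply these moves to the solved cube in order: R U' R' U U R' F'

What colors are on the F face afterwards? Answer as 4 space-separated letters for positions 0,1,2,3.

Answer: W G B G

Derivation:
After move 1 (R): R=RRRR U=WGWG F=GYGY D=YBYB B=WBWB
After move 2 (U'): U=GGWW F=OOGY R=GYRR B=RRWB L=WBOO
After move 3 (R'): R=YRGR U=GWWR F=OGGW D=YOYY B=BRBB
After move 4 (U): U=WGRW F=YRGW R=BRGR B=WBBB L=OGOO
After move 5 (U): U=RWWG F=BRGW R=WBGR B=OGBB L=YROO
After move 6 (R'): R=BRWG U=RBWO F=BWGG D=YRYW B=YGOB
After move 7 (F'): F=WGBG U=RBBW R=RRYG D=ROYW L=YOOW
Query: F face = WGBG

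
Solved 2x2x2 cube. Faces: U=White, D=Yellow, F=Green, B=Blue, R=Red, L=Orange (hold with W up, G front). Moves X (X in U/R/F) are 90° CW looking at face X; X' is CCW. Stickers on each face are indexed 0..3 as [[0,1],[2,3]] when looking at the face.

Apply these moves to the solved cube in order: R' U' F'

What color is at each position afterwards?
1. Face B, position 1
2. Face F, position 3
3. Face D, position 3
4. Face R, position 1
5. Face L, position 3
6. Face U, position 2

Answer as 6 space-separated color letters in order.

Answer: R G G W W G

Derivation:
After move 1 (R'): R=RRRR U=WBWB F=GWGW D=YGYG B=YBYB
After move 2 (U'): U=BBWW F=OOGW R=GWRR B=RRYB L=YBOO
After move 3 (F'): F=OWOG U=BBGR R=GWYR D=BOYG L=YWOW
Query 1: B[1] = R
Query 2: F[3] = G
Query 3: D[3] = G
Query 4: R[1] = W
Query 5: L[3] = W
Query 6: U[2] = G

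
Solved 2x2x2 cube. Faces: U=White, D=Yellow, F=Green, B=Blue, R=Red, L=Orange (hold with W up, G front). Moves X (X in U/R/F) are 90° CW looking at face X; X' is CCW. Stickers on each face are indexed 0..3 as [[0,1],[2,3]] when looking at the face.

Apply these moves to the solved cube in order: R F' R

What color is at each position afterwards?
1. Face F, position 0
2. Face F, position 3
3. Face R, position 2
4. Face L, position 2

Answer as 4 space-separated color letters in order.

Answer: Y B R O

Derivation:
After move 1 (R): R=RRRR U=WGWG F=GYGY D=YBYB B=WBWB
After move 2 (F'): F=YYGG U=WGRR R=BRYR D=OOYB L=OGOW
After move 3 (R): R=YBRR U=WYRG F=YOGB D=OWYW B=RBGB
Query 1: F[0] = Y
Query 2: F[3] = B
Query 3: R[2] = R
Query 4: L[2] = O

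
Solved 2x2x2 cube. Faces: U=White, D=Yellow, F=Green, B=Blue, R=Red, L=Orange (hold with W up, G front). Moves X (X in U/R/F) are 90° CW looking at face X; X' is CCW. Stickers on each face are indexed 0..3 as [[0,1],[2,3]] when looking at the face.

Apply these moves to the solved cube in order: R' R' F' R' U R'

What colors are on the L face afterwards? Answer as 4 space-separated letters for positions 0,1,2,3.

After move 1 (R'): R=RRRR U=WBWB F=GWGW D=YGYG B=YBYB
After move 2 (R'): R=RRRR U=WYWY F=GBGB D=YWYW B=GBGB
After move 3 (F'): F=BBGG U=WYRR R=WRYR D=OOYW L=OYOW
After move 4 (R'): R=RRWY U=WGRG F=BYGR D=OBYG B=WBOB
After move 5 (U): U=RWGG F=RRGR R=WBWY B=OYOB L=BYOW
After move 6 (R'): R=BYWW U=ROGO F=RWGG D=ORYR B=GYBB
Query: L face = BYOW

Answer: B Y O W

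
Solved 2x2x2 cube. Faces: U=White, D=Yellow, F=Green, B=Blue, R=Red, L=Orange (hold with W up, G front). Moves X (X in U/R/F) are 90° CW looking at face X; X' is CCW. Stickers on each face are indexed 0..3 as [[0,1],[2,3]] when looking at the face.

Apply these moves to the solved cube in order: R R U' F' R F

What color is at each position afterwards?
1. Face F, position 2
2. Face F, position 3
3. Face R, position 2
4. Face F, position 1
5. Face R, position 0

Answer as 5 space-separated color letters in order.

Answer: W O G O G

Derivation:
After move 1 (R): R=RRRR U=WGWG F=GYGY D=YBYB B=WBWB
After move 2 (R): R=RRRR U=WYWY F=GBGB D=YWYW B=GBGB
After move 3 (U'): U=YYWW F=OOGB R=GBRR B=RRGB L=GBOO
After move 4 (F'): F=OBOG U=YYGR R=WBYR D=BOYW L=GWOW
After move 5 (R): R=YWRB U=YBGG F=OOOW D=BGYR B=RRYB
After move 6 (F): F=OOWO U=YBWW R=GWGB D=RYYR L=GBOG
Query 1: F[2] = W
Query 2: F[3] = O
Query 3: R[2] = G
Query 4: F[1] = O
Query 5: R[0] = G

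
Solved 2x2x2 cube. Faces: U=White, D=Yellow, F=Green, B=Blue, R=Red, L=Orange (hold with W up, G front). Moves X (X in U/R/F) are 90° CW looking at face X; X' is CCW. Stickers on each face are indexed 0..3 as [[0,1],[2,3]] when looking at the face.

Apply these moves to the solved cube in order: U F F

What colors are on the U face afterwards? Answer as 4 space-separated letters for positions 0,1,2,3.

Answer: W W Y Y

Derivation:
After move 1 (U): U=WWWW F=RRGG R=BBRR B=OOBB L=GGOO
After move 2 (F): F=GRGR U=WWOG R=WBWR D=RBYY L=GYOY
After move 3 (F): F=GGRR U=WWYY R=OBGR D=WWYY L=GROB
Query: U face = WWYY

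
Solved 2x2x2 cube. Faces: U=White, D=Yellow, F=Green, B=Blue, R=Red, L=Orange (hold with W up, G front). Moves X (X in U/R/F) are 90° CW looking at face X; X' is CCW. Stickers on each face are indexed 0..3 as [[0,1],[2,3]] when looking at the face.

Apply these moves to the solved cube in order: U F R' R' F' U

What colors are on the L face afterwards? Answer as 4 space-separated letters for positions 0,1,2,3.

Answer: B O O O

Derivation:
After move 1 (U): U=WWWW F=RRGG R=BBRR B=OOBB L=GGOO
After move 2 (F): F=GRGR U=WWOG R=WBWR D=RBYY L=GYOY
After move 3 (R'): R=BRWW U=WBOO F=GWGG D=RRYR B=YOBB
After move 4 (R'): R=RWBW U=WBOY F=GBGO D=RWYG B=RORB
After move 5 (F'): F=BOGG U=WBRB R=WWRW D=YYYG L=GYOO
After move 6 (U): U=RWBB F=WWGG R=RORW B=GYRB L=BOOO
Query: L face = BOOO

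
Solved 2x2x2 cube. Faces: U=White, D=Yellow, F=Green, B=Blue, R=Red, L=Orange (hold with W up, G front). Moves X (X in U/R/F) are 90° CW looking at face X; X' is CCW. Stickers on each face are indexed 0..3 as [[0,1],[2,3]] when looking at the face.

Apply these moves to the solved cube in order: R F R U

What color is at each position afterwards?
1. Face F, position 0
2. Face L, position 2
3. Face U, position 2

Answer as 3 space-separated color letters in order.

Answer: G O Y

Derivation:
After move 1 (R): R=RRRR U=WGWG F=GYGY D=YBYB B=WBWB
After move 2 (F): F=GGYY U=WGOO R=WRGR D=RRYB L=OYOB
After move 3 (R): R=GWRR U=WGOY F=GRYB D=RWYW B=OBGB
After move 4 (U): U=OWYG F=GWYB R=OBRR B=OYGB L=GROB
Query 1: F[0] = G
Query 2: L[2] = O
Query 3: U[2] = Y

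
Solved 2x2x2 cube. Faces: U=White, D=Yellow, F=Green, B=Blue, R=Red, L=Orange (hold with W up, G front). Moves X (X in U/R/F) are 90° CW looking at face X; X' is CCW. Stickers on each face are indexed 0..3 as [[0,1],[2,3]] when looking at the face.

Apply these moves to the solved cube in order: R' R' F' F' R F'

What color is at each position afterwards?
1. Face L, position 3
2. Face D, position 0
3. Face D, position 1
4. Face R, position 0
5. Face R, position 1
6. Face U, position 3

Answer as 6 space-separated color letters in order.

Answer: W R R G O R

Derivation:
After move 1 (R'): R=RRRR U=WBWB F=GWGW D=YGYG B=YBYB
After move 2 (R'): R=RRRR U=WYWY F=GBGB D=YWYW B=GBGB
After move 3 (F'): F=BBGG U=WYRR R=WRYR D=OOYW L=OYOW
After move 4 (F'): F=BGBG U=WYWY R=OROR D=YWYW L=OROR
After move 5 (R): R=OORR U=WGWG F=BWBW D=YGYG B=YBYB
After move 6 (F'): F=WWBB U=WGOR R=GOYR D=RRYG L=OGOW
Query 1: L[3] = W
Query 2: D[0] = R
Query 3: D[1] = R
Query 4: R[0] = G
Query 5: R[1] = O
Query 6: U[3] = R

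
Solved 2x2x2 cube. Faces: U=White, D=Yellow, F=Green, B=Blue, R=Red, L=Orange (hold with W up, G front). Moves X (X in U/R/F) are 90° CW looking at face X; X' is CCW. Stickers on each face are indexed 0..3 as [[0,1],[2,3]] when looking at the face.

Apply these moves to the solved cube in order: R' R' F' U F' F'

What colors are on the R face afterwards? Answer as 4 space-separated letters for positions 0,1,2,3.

Answer: W B B R

Derivation:
After move 1 (R'): R=RRRR U=WBWB F=GWGW D=YGYG B=YBYB
After move 2 (R'): R=RRRR U=WYWY F=GBGB D=YWYW B=GBGB
After move 3 (F'): F=BBGG U=WYRR R=WRYR D=OOYW L=OYOW
After move 4 (U): U=RWRY F=WRGG R=GBYR B=OYGB L=BBOW
After move 5 (F'): F=RGWG U=RWGY R=OBOR D=BWYW L=BYOR
After move 6 (F'): F=GGRW U=RWOO R=WBBR D=YRYW L=BYOG
Query: R face = WBBR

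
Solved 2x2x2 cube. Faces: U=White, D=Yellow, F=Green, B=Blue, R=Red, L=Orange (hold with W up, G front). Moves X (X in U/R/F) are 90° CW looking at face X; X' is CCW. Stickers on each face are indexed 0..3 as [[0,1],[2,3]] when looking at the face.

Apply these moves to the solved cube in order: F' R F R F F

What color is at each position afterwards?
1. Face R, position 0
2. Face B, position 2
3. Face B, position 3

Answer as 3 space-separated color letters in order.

After move 1 (F'): F=GGGG U=WWRR R=YRYR D=OOYY L=OWOW
After move 2 (R): R=YYRR U=WGRG F=GOGY D=OBYB B=RBWB
After move 3 (F): F=GGYO U=WGWW R=RYGR D=RYYB L=OOOB
After move 4 (R): R=GRRY U=WGWO F=GYYB D=RWYR B=WBGB
After move 5 (F): F=YGBY U=WGBO R=WROY D=RGYR L=OROW
After move 6 (F): F=BYYG U=WGWR R=BROY D=OWYR L=OROG
Query 1: R[0] = B
Query 2: B[2] = G
Query 3: B[3] = B

Answer: B G B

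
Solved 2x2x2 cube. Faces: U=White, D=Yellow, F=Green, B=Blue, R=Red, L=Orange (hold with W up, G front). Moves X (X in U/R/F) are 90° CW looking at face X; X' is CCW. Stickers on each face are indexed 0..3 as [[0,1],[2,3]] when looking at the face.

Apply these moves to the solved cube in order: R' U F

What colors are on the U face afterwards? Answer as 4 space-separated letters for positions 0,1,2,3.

Answer: W W O W

Derivation:
After move 1 (R'): R=RRRR U=WBWB F=GWGW D=YGYG B=YBYB
After move 2 (U): U=WWBB F=RRGW R=YBRR B=OOYB L=GWOO
After move 3 (F): F=GRWR U=WWOW R=BBBR D=RYYG L=GYOG
Query: U face = WWOW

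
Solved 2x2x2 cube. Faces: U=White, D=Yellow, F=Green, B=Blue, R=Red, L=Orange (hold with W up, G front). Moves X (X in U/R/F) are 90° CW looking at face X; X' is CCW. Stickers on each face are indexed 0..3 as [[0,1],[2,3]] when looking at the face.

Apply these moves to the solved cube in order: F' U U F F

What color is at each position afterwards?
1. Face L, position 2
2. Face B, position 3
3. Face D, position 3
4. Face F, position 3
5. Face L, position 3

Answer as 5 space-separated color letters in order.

Answer: O B Y B O

Derivation:
After move 1 (F'): F=GGGG U=WWRR R=YRYR D=OOYY L=OWOW
After move 2 (U): U=RWRW F=YRGG R=BBYR B=OWBB L=GGOW
After move 3 (U): U=RRWW F=BBGG R=OWYR B=GGBB L=YROW
After move 4 (F): F=GBGB U=RRWR R=WWWR D=YOYY L=YOOO
After move 5 (F): F=GGBB U=RROO R=WWRR D=WWYY L=YYOO
Query 1: L[2] = O
Query 2: B[3] = B
Query 3: D[3] = Y
Query 4: F[3] = B
Query 5: L[3] = O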